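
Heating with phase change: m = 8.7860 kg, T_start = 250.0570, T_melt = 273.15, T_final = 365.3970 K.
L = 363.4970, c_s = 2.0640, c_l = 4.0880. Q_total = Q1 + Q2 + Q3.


Q1 (sensible, solid) = 8.7860 * 2.0640 * 23.0930 = 418.7755 kJ
Q2 (latent) = 8.7860 * 363.4970 = 3193.6846 kJ
Q3 (sensible, liquid) = 8.7860 * 4.0880 * 92.2470 = 3313.2510 kJ
Q_total = 6925.7111 kJ

6925.7111 kJ


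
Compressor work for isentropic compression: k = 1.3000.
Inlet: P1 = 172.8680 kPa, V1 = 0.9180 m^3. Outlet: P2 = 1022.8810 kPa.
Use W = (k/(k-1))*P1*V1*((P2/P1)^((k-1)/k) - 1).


(k-1)/k = 0.2308
(P2/P1)^exp = 1.5072
W = 4.3333 * 172.8680 * 0.9180 * (1.5072 - 1) = 348.8059 kJ

348.8059 kJ


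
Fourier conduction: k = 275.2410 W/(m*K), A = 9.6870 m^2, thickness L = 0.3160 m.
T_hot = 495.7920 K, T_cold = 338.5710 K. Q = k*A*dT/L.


dT = 157.2210 K
Q = 275.2410 * 9.6870 * 157.2210 / 0.3160 = 1326556.9474 W

1326556.9474 W


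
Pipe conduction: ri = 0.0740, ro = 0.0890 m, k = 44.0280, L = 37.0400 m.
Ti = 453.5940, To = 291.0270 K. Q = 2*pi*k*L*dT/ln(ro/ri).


dT = 162.5670 K
ln(ro/ri) = 0.1846
Q = 2*pi*44.0280*37.0400*162.5670 / 0.1846 = 9025018.0601 W

9025018.0601 W


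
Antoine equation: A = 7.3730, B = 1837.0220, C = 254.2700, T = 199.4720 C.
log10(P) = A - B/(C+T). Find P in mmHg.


C+T = 453.7420
B/(C+T) = 4.0486
log10(P) = 7.3730 - 4.0486 = 3.3244
P = 10^3.3244 = 2110.5483 mmHg

2110.5483 mmHg


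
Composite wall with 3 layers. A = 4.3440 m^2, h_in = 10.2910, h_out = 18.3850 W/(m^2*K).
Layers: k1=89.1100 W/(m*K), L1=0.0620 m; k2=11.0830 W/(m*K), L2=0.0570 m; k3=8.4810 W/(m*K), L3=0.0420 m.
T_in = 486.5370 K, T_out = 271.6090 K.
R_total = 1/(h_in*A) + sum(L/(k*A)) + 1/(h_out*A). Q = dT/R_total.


R_conv_in = 1/(10.2910*4.3440) = 0.0224
R_1 = 0.0620/(89.1100*4.3440) = 0.0002
R_2 = 0.0570/(11.0830*4.3440) = 0.0012
R_3 = 0.0420/(8.4810*4.3440) = 0.0011
R_conv_out = 1/(18.3850*4.3440) = 0.0125
R_total = 0.0374 K/W
Q = 214.9280 / 0.0374 = 5750.6357 W

R_total = 0.0374 K/W, Q = 5750.6357 W


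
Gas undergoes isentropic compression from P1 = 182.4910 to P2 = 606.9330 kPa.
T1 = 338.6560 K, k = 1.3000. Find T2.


(k-1)/k = 0.2308
(P2/P1)^exp = 1.3196
T2 = 338.6560 * 1.3196 = 446.8863 K

446.8863 K


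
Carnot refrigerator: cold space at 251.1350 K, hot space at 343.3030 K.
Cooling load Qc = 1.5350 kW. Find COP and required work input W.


COP = 251.1350 / 92.1680 = 2.7248
W = 1.5350 / 2.7248 = 0.5634 kW

COP = 2.7248, W = 0.5634 kW


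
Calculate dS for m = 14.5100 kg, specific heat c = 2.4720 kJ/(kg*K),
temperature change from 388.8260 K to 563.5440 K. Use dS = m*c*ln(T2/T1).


T2/T1 = 1.4493
ln(T2/T1) = 0.3711
dS = 14.5100 * 2.4720 * 0.3711 = 13.3114 kJ/K

13.3114 kJ/K


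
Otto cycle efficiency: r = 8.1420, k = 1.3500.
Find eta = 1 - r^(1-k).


r^(k-1) = 2.0833
eta = 1 - 1/2.0833 = 0.5200 = 51.9997%

51.9997%


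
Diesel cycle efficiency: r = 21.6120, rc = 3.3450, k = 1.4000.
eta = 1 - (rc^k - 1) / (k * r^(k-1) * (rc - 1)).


r^(k-1) = 3.4188
rc^k = 5.4219
eta = 0.6060 = 60.6029%

60.6029%


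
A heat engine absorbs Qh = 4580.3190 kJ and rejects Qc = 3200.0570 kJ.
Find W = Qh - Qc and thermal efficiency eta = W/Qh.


W = 4580.3190 - 3200.0570 = 1380.2620 kJ
eta = 1380.2620 / 4580.3190 = 0.3013 = 30.1346%

W = 1380.2620 kJ, eta = 30.1346%


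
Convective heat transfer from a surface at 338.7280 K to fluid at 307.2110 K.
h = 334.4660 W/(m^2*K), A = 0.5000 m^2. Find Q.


dT = 31.5170 K
Q = 334.4660 * 0.5000 * 31.5170 = 5270.6825 W

5270.6825 W


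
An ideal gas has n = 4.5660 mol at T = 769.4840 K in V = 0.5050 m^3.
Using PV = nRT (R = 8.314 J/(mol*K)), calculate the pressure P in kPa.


P = nRT/V = 4.5660 * 8.314 * 769.4840 / 0.5050
= 29210.9392 / 0.5050 = 57843.4440 Pa = 57.8434 kPa

57.8434 kPa


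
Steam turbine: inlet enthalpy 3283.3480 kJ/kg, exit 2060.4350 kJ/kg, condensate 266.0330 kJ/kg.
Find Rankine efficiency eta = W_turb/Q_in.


W = 1222.9130 kJ/kg
Q_in = 3017.3150 kJ/kg
eta = 0.4053 = 40.5298%

eta = 40.5298%


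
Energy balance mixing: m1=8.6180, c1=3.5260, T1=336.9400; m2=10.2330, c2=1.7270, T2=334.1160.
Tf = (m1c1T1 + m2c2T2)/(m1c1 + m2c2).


num = 16143.2473
den = 48.0595
Tf = 335.9016 K

335.9016 K


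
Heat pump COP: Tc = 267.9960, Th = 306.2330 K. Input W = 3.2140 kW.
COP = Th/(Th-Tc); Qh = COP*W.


COP = 306.2330 / 38.2370 = 8.0088
Qh = 8.0088 * 3.2140 = 25.7403 kW

COP = 8.0088, Qh = 25.7403 kW


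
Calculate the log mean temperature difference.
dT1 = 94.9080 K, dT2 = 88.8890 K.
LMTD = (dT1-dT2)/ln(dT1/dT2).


dT1/dT2 = 1.0677
ln(dT1/dT2) = 0.0655
LMTD = 6.0190 / 0.0655 = 91.8656 K

91.8656 K


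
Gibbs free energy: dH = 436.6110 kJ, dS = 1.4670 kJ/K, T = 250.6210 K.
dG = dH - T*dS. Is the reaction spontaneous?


T*dS = 250.6210 * 1.4670 = 367.6610 kJ
dG = 436.6110 - 367.6610 = 68.9500 kJ (non-spontaneous)

dG = 68.9500 kJ, non-spontaneous


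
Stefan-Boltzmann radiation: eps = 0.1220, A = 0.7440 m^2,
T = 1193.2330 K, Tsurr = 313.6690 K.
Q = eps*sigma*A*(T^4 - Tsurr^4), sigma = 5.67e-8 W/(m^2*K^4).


T^4 = 2.0272e+12
Tsurr^4 = 9.6802e+09
Q = 0.1220 * 5.67e-8 * 0.7440 * 2.0175e+12 = 10383.3637 W

10383.3637 W


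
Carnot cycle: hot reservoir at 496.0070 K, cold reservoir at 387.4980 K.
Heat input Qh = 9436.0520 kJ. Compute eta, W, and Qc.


eta = 1 - 387.4980/496.0070 = 0.2188
W = 0.2188 * 9436.0520 = 2064.2785 kJ
Qc = 9436.0520 - 2064.2785 = 7371.7735 kJ

eta = 21.8765%, W = 2064.2785 kJ, Qc = 7371.7735 kJ


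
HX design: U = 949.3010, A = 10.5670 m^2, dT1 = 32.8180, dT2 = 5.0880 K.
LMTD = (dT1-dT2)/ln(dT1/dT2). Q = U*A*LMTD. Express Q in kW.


LMTD = 14.8759 K
Q = 949.3010 * 10.5670 * 14.8759 = 149223.8011 W = 149.2238 kW

149.2238 kW


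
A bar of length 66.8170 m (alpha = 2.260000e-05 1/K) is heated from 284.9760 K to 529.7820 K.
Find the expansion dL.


dT = 244.8060 K
dL = 2.260000e-05 * 66.8170 * 244.8060 = 0.369673 m
L_final = 67.186673 m

dL = 0.369673 m


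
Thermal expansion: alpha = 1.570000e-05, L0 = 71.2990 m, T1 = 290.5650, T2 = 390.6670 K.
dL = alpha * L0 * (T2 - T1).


dT = 100.1020 K
dL = 1.570000e-05 * 71.2990 * 100.1020 = 0.112054 m
L_final = 71.411054 m

dL = 0.112054 m


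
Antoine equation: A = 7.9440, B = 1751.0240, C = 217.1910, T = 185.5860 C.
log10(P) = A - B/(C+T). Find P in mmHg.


C+T = 402.7770
B/(C+T) = 4.3474
log10(P) = 7.9440 - 4.3474 = 3.5966
P = 10^3.5966 = 3950.2236 mmHg

3950.2236 mmHg


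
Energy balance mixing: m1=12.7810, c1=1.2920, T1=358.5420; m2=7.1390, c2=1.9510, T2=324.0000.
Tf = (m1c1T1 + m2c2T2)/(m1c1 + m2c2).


num = 10433.3559
den = 30.4412
Tf = 342.7375 K

342.7375 K


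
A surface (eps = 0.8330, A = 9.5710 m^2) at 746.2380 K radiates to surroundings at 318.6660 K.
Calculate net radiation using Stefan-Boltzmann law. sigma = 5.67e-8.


T^4 = 3.1011e+11
Tsurr^4 = 1.0312e+10
Q = 0.8330 * 5.67e-8 * 9.5710 * 2.9979e+11 = 135521.3005 W

135521.3005 W


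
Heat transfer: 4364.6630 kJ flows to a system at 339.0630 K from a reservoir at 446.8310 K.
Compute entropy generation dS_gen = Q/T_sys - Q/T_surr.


dS_sys = 4364.6630/339.0630 = 12.8727 kJ/K
dS_surr = -4364.6630/446.8310 = -9.7680 kJ/K
dS_gen = 12.8727 - 9.7680 = 3.1047 kJ/K (irreversible)

dS_gen = 3.1047 kJ/K, irreversible


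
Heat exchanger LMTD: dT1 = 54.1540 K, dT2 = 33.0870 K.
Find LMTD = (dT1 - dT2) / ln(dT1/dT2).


dT1/dT2 = 1.6367
ln(dT1/dT2) = 0.4927
LMTD = 21.0670 / 0.4927 = 42.7590 K

42.7590 K


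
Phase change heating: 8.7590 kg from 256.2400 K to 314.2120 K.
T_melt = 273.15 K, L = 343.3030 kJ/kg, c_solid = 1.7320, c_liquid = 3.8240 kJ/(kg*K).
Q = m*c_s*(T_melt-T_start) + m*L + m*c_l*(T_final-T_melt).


Q1 (sensible, solid) = 8.7590 * 1.7320 * 16.9100 = 256.5346 kJ
Q2 (latent) = 8.7590 * 343.3030 = 3006.9910 kJ
Q3 (sensible, liquid) = 8.7590 * 3.8240 * 41.0620 = 1375.3477 kJ
Q_total = 4638.8733 kJ

4638.8733 kJ


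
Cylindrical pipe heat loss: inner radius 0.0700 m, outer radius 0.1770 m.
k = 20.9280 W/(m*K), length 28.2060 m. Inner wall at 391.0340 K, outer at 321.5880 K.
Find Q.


dT = 69.4460 K
ln(ro/ri) = 0.9277
Q = 2*pi*20.9280*28.2060*69.4460 / 0.9277 = 277657.9299 W

277657.9299 W


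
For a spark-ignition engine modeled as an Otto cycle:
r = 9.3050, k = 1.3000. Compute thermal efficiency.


r^(k-1) = 1.9526
eta = 1 - 1/1.9526 = 0.4879 = 48.7864%

48.7864%


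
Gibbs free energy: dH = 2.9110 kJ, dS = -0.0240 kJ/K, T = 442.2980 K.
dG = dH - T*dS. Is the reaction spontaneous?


T*dS = 442.2980 * -0.0240 = -10.6152 kJ
dG = 2.9110 + 10.6152 = 13.5262 kJ (non-spontaneous)

dG = 13.5262 kJ, non-spontaneous


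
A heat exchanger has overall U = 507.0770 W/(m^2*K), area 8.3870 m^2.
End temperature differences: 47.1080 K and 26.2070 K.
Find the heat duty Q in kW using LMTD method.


LMTD = 35.6419 K
Q = 507.0770 * 8.3870 * 35.6419 = 151579.8931 W = 151.5799 kW

151.5799 kW


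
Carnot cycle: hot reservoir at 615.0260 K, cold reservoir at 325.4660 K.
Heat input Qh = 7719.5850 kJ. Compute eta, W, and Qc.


eta = 1 - 325.4660/615.0260 = 0.4708
W = 0.4708 * 7719.5850 = 3634.4529 kJ
Qc = 7719.5850 - 3634.4529 = 4085.1321 kJ

eta = 47.0809%, W = 3634.4529 kJ, Qc = 4085.1321 kJ


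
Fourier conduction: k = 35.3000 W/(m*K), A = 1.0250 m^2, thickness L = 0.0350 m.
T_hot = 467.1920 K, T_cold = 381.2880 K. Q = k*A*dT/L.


dT = 85.9040 K
Q = 35.3000 * 1.0250 * 85.9040 / 0.0350 = 88806.3280 W

88806.3280 W


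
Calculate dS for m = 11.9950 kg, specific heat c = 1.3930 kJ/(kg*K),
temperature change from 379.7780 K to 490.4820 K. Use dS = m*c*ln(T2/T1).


T2/T1 = 1.2915
ln(T2/T1) = 0.2558
dS = 11.9950 * 1.3930 * 0.2558 = 4.2742 kJ/K

4.2742 kJ/K


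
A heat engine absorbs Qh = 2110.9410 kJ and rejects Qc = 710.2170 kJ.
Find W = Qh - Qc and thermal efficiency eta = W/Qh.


W = 2110.9410 - 710.2170 = 1400.7240 kJ
eta = 1400.7240 / 2110.9410 = 0.6636 = 66.3554%

W = 1400.7240 kJ, eta = 66.3554%


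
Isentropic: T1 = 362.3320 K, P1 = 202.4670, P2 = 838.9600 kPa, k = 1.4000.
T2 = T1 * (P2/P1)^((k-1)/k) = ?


(k-1)/k = 0.2857
(P2/P1)^exp = 1.5011
T2 = 362.3320 * 1.5011 = 543.8799 K

543.8799 K


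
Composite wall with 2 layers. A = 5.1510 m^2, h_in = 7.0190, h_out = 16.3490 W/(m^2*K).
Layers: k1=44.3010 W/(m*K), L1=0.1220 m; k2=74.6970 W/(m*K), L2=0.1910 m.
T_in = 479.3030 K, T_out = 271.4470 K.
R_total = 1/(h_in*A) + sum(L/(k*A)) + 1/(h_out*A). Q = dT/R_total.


R_conv_in = 1/(7.0190*5.1510) = 0.0277
R_1 = 0.1220/(44.3010*5.1510) = 0.0005
R_2 = 0.1910/(74.6970*5.1510) = 0.0005
R_conv_out = 1/(16.3490*5.1510) = 0.0119
R_total = 0.0406 K/W
Q = 207.8560 / 0.0406 = 5124.1010 W

R_total = 0.0406 K/W, Q = 5124.1010 W


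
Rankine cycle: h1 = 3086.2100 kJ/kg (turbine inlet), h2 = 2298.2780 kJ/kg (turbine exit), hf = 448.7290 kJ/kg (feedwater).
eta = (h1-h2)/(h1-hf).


W = 787.9320 kJ/kg
Q_in = 2637.4810 kJ/kg
eta = 0.2987 = 29.8744%

eta = 29.8744%


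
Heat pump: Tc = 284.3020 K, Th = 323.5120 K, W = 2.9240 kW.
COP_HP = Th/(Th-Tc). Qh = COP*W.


COP = 323.5120 / 39.2100 = 8.2508
Qh = 8.2508 * 2.9240 = 24.1252 kW

COP = 8.2508, Qh = 24.1252 kW


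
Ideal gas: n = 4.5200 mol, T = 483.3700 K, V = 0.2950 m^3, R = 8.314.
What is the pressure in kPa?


P = nRT/V = 4.5200 * 8.314 * 483.3700 / 0.2950
= 18164.6966 / 0.2950 = 61575.2426 Pa = 61.5752 kPa

61.5752 kPa


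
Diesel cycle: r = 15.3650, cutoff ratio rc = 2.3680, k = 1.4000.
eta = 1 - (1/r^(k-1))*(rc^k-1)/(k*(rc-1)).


r^(k-1) = 2.9827
rc^k = 3.3430
eta = 0.5899 = 58.9850%

58.9850%


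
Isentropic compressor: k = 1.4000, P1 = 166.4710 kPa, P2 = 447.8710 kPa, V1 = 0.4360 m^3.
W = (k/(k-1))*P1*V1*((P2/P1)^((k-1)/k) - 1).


(k-1)/k = 0.2857
(P2/P1)^exp = 1.3268
W = 3.5000 * 166.4710 * 0.4360 * (1.3268 - 1) = 83.0175 kJ

83.0175 kJ


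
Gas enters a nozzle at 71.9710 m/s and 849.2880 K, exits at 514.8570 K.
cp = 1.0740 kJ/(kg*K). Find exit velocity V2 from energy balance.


dT = 334.4310 K
2*cp*1000*dT = 718357.7880
V1^2 = 5179.8248
V2 = sqrt(723537.6128) = 850.6101 m/s

850.6101 m/s


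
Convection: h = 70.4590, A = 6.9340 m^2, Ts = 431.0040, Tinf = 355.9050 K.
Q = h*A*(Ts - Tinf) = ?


dT = 75.0990 K
Q = 70.4590 * 6.9340 * 75.0990 = 36690.5707 W

36690.5707 W


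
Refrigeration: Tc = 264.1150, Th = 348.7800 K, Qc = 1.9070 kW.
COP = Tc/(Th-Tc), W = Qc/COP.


COP = 264.1150 / 84.6650 = 3.1195
W = 1.9070 / 3.1195 = 0.6113 kW

COP = 3.1195, W = 0.6113 kW


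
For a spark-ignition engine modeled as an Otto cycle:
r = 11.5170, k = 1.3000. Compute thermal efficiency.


r^(k-1) = 2.0816
eta = 1 - 1/2.0816 = 0.5196 = 51.9605%

51.9605%


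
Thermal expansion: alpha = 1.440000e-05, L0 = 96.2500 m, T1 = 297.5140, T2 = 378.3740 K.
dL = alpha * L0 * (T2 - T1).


dT = 80.8600 K
dL = 1.440000e-05 * 96.2500 * 80.8600 = 0.112072 m
L_final = 96.362072 m

dL = 0.112072 m


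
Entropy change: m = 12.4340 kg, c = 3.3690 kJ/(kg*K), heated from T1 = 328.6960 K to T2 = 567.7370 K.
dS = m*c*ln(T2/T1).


T2/T1 = 1.7272
ln(T2/T1) = 0.5465
dS = 12.4340 * 3.3690 * 0.5465 = 22.8940 kJ/K

22.8940 kJ/K


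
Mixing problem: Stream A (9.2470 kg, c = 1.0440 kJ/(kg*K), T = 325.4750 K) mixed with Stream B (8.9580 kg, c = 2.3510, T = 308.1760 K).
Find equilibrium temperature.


num = 9632.3588
den = 30.7141
Tf = 313.6133 K

313.6133 K


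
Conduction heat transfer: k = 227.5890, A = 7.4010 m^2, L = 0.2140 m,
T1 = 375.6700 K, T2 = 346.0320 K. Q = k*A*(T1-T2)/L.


dT = 29.6380 K
Q = 227.5890 * 7.4010 * 29.6380 / 0.2140 = 233279.6162 W

233279.6162 W


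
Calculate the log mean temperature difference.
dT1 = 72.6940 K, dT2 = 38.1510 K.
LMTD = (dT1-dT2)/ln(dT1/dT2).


dT1/dT2 = 1.9054
ln(dT1/dT2) = 0.6447
LMTD = 34.5430 / 0.6447 = 53.5794 K

53.5794 K


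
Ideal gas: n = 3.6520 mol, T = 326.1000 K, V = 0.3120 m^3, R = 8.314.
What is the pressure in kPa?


P = nRT/V = 3.6520 * 8.314 * 326.1000 / 0.3120
= 9901.2856 / 0.3120 = 31734.8897 Pa = 31.7349 kPa

31.7349 kPa


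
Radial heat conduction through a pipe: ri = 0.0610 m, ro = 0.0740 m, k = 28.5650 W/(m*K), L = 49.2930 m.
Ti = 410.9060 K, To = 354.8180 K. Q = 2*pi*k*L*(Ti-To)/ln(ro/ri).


dT = 56.0880 K
ln(ro/ri) = 0.1932
Q = 2*pi*28.5650*49.2930*56.0880 / 0.1932 = 2568513.7553 W

2568513.7553 W


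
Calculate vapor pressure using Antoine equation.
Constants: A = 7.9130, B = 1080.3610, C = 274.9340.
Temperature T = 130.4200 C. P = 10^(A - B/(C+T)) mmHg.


C+T = 405.3540
B/(C+T) = 2.6652
log10(P) = 7.9130 - 2.6652 = 5.2478
P = 10^5.2478 = 176917.8212 mmHg

176917.8212 mmHg


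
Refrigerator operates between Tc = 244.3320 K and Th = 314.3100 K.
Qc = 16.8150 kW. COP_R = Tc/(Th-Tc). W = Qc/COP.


COP = 244.3320 / 69.9780 = 3.4916
W = 16.8150 / 3.4916 = 4.8159 kW

COP = 3.4916, W = 4.8159 kW


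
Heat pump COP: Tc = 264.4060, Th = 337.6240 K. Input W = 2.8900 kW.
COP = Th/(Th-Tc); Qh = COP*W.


COP = 337.6240 / 73.2180 = 4.6112
Qh = 4.6112 * 2.8900 = 13.3264 kW

COP = 4.6112, Qh = 13.3264 kW


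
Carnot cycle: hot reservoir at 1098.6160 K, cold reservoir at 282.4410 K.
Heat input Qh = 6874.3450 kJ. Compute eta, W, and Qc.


eta = 1 - 282.4410/1098.6160 = 0.7429
W = 0.7429 * 6874.3450 = 5107.0333 kJ
Qc = 6874.3450 - 5107.0333 = 1767.3117 kJ

eta = 74.2912%, W = 5107.0333 kJ, Qc = 1767.3117 kJ


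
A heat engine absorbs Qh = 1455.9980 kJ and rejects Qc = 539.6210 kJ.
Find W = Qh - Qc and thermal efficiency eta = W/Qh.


W = 1455.9980 - 539.6210 = 916.3770 kJ
eta = 916.3770 / 1455.9980 = 0.6294 = 62.9381%

W = 916.3770 kJ, eta = 62.9381%


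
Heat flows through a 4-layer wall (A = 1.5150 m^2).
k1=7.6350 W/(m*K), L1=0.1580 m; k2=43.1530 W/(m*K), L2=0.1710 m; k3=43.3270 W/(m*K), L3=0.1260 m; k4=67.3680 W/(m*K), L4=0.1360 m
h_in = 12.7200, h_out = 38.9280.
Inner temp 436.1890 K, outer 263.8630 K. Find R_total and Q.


R_conv_in = 1/(12.7200*1.5150) = 0.0519
R_1 = 0.1580/(7.6350*1.5150) = 0.0137
R_2 = 0.1710/(43.1530*1.5150) = 0.0026
R_3 = 0.1260/(43.3270*1.5150) = 0.0019
R_4 = 0.1360/(67.3680*1.5150) = 0.0013
R_conv_out = 1/(38.9280*1.5150) = 0.0170
R_total = 0.0884 K/W
Q = 172.3260 / 0.0884 = 1949.9352 W

R_total = 0.0884 K/W, Q = 1949.9352 W


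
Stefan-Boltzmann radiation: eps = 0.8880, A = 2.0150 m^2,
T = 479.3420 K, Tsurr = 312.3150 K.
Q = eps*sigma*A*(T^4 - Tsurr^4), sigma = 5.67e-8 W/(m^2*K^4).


T^4 = 5.2794e+10
Tsurr^4 = 9.5142e+09
Q = 0.8880 * 5.67e-8 * 2.0150 * 4.3279e+10 = 4390.8976 W

4390.8976 W


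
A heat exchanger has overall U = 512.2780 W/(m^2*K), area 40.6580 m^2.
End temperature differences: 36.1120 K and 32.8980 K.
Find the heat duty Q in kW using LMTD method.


LMTD = 34.4800 K
Q = 512.2780 * 40.6580 * 34.4800 = 718157.0898 W = 718.1571 kW

718.1571 kW


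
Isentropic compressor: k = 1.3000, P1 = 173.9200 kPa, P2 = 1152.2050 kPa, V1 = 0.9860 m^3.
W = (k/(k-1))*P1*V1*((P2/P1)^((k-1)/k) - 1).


(k-1)/k = 0.2308
(P2/P1)^exp = 1.5470
W = 4.3333 * 173.9200 * 0.9860 * (1.5470 - 1) = 406.5108 kJ

406.5108 kJ


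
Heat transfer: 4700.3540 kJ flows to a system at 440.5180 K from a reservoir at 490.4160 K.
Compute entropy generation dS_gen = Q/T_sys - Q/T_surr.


dS_sys = 4700.3540/440.5180 = 10.6701 kJ/K
dS_surr = -4700.3540/490.4160 = -9.5844 kJ/K
dS_gen = 10.6701 - 9.5844 = 1.0856 kJ/K (irreversible)

dS_gen = 1.0856 kJ/K, irreversible


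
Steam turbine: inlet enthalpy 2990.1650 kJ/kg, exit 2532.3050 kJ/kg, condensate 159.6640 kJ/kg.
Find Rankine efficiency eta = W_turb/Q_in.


W = 457.8600 kJ/kg
Q_in = 2830.5010 kJ/kg
eta = 0.1618 = 16.1759%

eta = 16.1759%


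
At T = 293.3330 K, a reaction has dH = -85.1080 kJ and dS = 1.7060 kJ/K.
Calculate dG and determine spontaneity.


T*dS = 293.3330 * 1.7060 = 500.4261 kJ
dG = -85.1080 - 500.4261 = -585.5341 kJ (spontaneous)

dG = -585.5341 kJ, spontaneous


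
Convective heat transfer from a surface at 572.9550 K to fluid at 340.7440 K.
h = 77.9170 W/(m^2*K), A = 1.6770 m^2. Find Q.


dT = 232.2110 K
Q = 77.9170 * 1.6770 * 232.2110 = 30342.2704 W

30342.2704 W


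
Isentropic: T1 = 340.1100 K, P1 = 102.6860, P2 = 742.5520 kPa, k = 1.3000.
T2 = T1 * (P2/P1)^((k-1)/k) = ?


(k-1)/k = 0.2308
(P2/P1)^exp = 1.5786
T2 = 340.1100 * 1.5786 = 536.9081 K

536.9081 K


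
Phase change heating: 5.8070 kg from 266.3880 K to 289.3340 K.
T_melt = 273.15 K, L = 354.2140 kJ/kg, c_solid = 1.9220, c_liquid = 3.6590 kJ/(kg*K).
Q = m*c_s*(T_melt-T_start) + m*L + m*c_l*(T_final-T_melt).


Q1 (sensible, solid) = 5.8070 * 1.9220 * 6.7620 = 75.4710 kJ
Q2 (latent) = 5.8070 * 354.2140 = 2056.9207 kJ
Q3 (sensible, liquid) = 5.8070 * 3.6590 * 16.1840 = 343.8746 kJ
Q_total = 2476.2664 kJ

2476.2664 kJ


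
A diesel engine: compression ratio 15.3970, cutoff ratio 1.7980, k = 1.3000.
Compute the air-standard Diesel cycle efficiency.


r^(k-1) = 2.2711
rc^k = 2.1440
eta = 0.5144 = 51.4429%

51.4429%


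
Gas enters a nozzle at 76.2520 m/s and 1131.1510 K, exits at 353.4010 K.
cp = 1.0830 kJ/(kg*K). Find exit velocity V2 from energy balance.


dT = 777.7500 K
2*cp*1000*dT = 1684606.5000
V1^2 = 5814.3675
V2 = sqrt(1690420.8675) = 1300.1619 m/s

1300.1619 m/s


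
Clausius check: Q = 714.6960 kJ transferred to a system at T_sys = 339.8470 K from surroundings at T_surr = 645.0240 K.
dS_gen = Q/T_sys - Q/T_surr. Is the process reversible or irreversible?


dS_sys = 714.6960/339.8470 = 2.1030 kJ/K
dS_surr = -714.6960/645.0240 = -1.1080 kJ/K
dS_gen = 2.1030 - 1.1080 = 0.9950 kJ/K (irreversible)

dS_gen = 0.9950 kJ/K, irreversible


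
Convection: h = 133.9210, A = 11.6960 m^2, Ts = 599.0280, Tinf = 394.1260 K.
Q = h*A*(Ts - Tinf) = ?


dT = 204.9020 K
Q = 133.9210 * 11.6960 * 204.9020 = 320946.2020 W

320946.2020 W


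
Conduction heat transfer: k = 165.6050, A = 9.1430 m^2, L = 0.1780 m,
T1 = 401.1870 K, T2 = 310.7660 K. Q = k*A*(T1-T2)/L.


dT = 90.4210 K
Q = 165.6050 * 9.1430 * 90.4210 / 0.1780 = 769150.7506 W

769150.7506 W


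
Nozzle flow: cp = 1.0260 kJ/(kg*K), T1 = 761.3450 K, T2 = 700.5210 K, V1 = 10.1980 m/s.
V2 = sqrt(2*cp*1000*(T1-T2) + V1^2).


dT = 60.8240 K
2*cp*1000*dT = 124810.8480
V1^2 = 103.9992
V2 = sqrt(124914.8472) = 353.4329 m/s

353.4329 m/s


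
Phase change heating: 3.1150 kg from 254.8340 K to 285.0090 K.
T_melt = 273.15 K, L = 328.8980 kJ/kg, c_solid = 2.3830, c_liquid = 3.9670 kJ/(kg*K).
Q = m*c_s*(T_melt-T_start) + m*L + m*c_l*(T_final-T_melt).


Q1 (sensible, solid) = 3.1150 * 2.3830 * 18.3160 = 135.9605 kJ
Q2 (latent) = 3.1150 * 328.8980 = 1024.5173 kJ
Q3 (sensible, liquid) = 3.1150 * 3.9670 * 11.8590 = 146.5441 kJ
Q_total = 1307.0219 kJ

1307.0219 kJ


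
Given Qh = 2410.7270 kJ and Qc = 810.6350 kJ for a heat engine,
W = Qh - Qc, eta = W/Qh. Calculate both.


W = 2410.7270 - 810.6350 = 1600.0920 kJ
eta = 1600.0920 / 2410.7270 = 0.6637 = 66.3738%

W = 1600.0920 kJ, eta = 66.3738%


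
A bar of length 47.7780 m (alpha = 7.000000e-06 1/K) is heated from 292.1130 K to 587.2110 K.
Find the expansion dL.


dT = 295.0980 K
dL = 7.000000e-06 * 47.7780 * 295.0980 = 0.098694 m
L_final = 47.876694 m

dL = 0.098694 m


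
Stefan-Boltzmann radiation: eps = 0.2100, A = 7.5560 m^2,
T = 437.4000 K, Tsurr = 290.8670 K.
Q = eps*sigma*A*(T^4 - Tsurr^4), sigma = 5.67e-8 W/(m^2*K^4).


T^4 = 3.6603e+10
Tsurr^4 = 7.1578e+09
Q = 0.2100 * 5.67e-8 * 7.5560 * 2.9445e+10 = 2649.1545 W

2649.1545 W


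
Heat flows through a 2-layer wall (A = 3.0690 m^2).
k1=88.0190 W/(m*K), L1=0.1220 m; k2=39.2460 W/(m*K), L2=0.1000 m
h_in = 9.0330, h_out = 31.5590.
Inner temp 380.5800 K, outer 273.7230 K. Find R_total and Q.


R_conv_in = 1/(9.0330*3.0690) = 0.0361
R_1 = 0.1220/(88.0190*3.0690) = 0.0005
R_2 = 0.1000/(39.2460*3.0690) = 0.0008
R_conv_out = 1/(31.5590*3.0690) = 0.0103
R_total = 0.0477 K/W
Q = 106.8570 / 0.0477 = 2241.1889 W

R_total = 0.0477 K/W, Q = 2241.1889 W


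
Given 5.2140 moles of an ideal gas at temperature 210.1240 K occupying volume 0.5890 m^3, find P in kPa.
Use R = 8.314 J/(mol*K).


P = nRT/V = 5.2140 * 8.314 * 210.1240 / 0.5890
= 9108.7065 / 0.5890 = 15464.6969 Pa = 15.4647 kPa

15.4647 kPa


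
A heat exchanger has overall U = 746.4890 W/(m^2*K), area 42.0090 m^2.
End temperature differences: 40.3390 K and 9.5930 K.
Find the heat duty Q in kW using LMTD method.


LMTD = 21.4066 K
Q = 746.4890 * 42.0090 * 21.4066 = 671295.4919 W = 671.2955 kW

671.2955 kW


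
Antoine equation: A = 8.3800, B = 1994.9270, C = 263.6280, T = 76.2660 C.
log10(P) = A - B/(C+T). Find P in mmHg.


C+T = 339.8940
B/(C+T) = 5.8693
log10(P) = 8.3800 - 5.8693 = 2.5107
P = 10^2.5107 = 324.1439 mmHg

324.1439 mmHg


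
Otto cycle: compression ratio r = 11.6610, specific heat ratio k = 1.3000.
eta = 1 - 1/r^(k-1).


r^(k-1) = 2.0894
eta = 1 - 1/2.0894 = 0.5214 = 52.1393%

52.1393%


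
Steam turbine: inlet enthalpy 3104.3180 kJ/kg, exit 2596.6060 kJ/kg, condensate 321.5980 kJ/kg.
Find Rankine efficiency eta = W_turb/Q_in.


W = 507.7120 kJ/kg
Q_in = 2782.7200 kJ/kg
eta = 0.1825 = 18.2452%

eta = 18.2452%


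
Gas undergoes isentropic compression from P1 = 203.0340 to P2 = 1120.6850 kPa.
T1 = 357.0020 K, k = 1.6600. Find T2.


(k-1)/k = 0.3976
(P2/P1)^exp = 1.9723
T2 = 357.0020 * 1.9723 = 704.1235 K

704.1235 K


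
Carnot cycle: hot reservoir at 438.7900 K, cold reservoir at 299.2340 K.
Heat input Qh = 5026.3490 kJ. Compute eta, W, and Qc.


eta = 1 - 299.2340/438.7900 = 0.3180
W = 0.3180 * 5026.3490 = 1598.6170 kJ
Qc = 5026.3490 - 1598.6170 = 3427.7320 kJ

eta = 31.8047%, W = 1598.6170 kJ, Qc = 3427.7320 kJ


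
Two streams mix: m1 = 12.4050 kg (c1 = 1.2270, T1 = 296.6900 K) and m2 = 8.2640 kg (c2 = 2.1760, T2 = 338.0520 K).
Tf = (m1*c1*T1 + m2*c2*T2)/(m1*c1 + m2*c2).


num = 10594.9071
den = 33.2034
Tf = 319.0910 K

319.0910 K


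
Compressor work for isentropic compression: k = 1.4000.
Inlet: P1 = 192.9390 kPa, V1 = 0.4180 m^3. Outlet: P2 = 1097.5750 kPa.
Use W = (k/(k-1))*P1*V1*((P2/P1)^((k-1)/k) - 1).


(k-1)/k = 0.2857
(P2/P1)^exp = 1.6433
W = 3.5000 * 192.9390 * 0.4180 * (1.6433 - 1) = 181.5857 kJ

181.5857 kJ


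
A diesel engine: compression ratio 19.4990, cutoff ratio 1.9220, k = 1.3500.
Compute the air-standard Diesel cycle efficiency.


r^(k-1) = 2.8282
rc^k = 2.4158
eta = 0.5978 = 59.7799%

59.7799%


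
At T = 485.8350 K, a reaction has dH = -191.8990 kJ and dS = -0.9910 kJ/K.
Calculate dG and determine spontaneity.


T*dS = 485.8350 * -0.9910 = -481.4625 kJ
dG = -191.8990 + 481.4625 = 289.5635 kJ (non-spontaneous)

dG = 289.5635 kJ, non-spontaneous


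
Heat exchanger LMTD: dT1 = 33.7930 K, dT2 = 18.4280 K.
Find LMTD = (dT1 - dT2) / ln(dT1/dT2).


dT1/dT2 = 1.8338
ln(dT1/dT2) = 0.6064
LMTD = 15.3650 / 0.6064 = 25.3388 K

25.3388 K


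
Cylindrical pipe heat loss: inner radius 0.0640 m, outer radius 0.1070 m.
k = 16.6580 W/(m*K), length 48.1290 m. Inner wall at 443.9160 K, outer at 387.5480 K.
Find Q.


dT = 56.3680 K
ln(ro/ri) = 0.5139
Q = 2*pi*16.6580*48.1290*56.3680 / 0.5139 = 552490.6213 W

552490.6213 W


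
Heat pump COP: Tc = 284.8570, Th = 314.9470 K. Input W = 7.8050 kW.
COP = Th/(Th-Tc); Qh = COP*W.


COP = 314.9470 / 30.0900 = 10.4668
Qh = 10.4668 * 7.8050 = 81.6936 kW

COP = 10.4668, Qh = 81.6936 kW


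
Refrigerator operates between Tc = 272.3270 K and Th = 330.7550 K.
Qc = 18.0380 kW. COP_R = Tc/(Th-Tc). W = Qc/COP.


COP = 272.3270 / 58.4280 = 4.6609
W = 18.0380 / 4.6609 = 3.8701 kW

COP = 4.6609, W = 3.8701 kW


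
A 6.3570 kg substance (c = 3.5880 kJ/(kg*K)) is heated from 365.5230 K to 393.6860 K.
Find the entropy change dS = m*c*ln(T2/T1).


T2/T1 = 1.0770
ln(T2/T1) = 0.0742
dS = 6.3570 * 3.5880 * 0.0742 = 1.6930 kJ/K

1.6930 kJ/K


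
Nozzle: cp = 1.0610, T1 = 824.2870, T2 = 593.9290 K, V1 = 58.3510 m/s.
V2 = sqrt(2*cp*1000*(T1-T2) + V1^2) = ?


dT = 230.3580 K
2*cp*1000*dT = 488819.6760
V1^2 = 3404.8392
V2 = sqrt(492224.5152) = 701.5871 m/s

701.5871 m/s


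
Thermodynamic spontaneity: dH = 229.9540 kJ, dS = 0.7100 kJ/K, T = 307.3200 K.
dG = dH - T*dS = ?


T*dS = 307.3200 * 0.7100 = 218.1972 kJ
dG = 229.9540 - 218.1972 = 11.7568 kJ (non-spontaneous)

dG = 11.7568 kJ, non-spontaneous


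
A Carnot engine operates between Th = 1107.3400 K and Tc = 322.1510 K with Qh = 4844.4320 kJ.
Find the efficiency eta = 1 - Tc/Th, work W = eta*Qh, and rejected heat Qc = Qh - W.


eta = 1 - 322.1510/1107.3400 = 0.7091
W = 0.7091 * 4844.4320 = 3435.0739 kJ
Qc = 4844.4320 - 3435.0739 = 1409.3581 kJ

eta = 70.9077%, W = 3435.0739 kJ, Qc = 1409.3581 kJ


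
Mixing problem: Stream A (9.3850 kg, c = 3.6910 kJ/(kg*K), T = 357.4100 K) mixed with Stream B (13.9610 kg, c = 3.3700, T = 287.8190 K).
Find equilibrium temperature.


num = 25922.1673
den = 81.6886
Tf = 317.3290 K

317.3290 K


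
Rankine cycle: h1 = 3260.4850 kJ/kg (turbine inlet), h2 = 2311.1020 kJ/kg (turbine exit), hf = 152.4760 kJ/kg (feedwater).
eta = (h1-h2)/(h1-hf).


W = 949.3830 kJ/kg
Q_in = 3108.0090 kJ/kg
eta = 0.3055 = 30.5463%

eta = 30.5463%


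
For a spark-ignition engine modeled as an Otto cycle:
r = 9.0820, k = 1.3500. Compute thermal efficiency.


r^(k-1) = 2.1645
eta = 1 - 1/2.1645 = 0.5380 = 53.8006%

53.8006%


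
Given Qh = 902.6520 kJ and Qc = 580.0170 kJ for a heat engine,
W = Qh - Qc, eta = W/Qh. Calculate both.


W = 902.6520 - 580.0170 = 322.6350 kJ
eta = 322.6350 / 902.6520 = 0.3574 = 35.7430%

W = 322.6350 kJ, eta = 35.7430%


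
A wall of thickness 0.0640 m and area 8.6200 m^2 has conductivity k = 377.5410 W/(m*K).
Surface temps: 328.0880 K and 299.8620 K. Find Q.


dT = 28.2260 K
Q = 377.5410 * 8.6200 * 28.2260 / 0.0640 = 1435293.6083 W

1435293.6083 W


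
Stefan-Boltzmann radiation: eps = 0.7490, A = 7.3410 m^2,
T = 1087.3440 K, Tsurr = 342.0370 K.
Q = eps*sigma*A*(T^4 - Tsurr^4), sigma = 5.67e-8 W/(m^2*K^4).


T^4 = 1.3979e+12
Tsurr^4 = 1.3686e+10
Q = 0.7490 * 5.67e-8 * 7.3410 * 1.3842e+12 = 431533.8268 W

431533.8268 W


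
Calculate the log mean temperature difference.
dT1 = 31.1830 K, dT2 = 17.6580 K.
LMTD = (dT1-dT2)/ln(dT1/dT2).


dT1/dT2 = 1.7659
ln(dT1/dT2) = 0.5687
LMTD = 13.5250 / 0.5687 = 23.7830 K

23.7830 K


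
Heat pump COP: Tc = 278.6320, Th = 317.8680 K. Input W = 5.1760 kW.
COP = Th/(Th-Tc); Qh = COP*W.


COP = 317.8680 / 39.2360 = 8.1014
Qh = 8.1014 * 5.1760 = 41.9330 kW

COP = 8.1014, Qh = 41.9330 kW


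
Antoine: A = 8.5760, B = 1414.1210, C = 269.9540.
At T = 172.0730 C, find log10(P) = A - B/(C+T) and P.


C+T = 442.0270
B/(C+T) = 3.1992
log10(P) = 8.5760 - 3.1992 = 5.3768
P = 10^5.3768 = 238136.8729 mmHg

238136.8729 mmHg


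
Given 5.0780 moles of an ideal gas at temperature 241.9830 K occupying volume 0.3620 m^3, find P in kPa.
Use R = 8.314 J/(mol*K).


P = nRT/V = 5.0780 * 8.314 * 241.9830 / 0.3620
= 10216.1573 / 0.3620 = 28221.4291 Pa = 28.2214 kPa

28.2214 kPa


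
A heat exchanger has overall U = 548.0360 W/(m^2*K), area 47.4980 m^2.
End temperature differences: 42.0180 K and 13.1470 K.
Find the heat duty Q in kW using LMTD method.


LMTD = 24.8480 K
Q = 548.0360 * 47.4980 * 24.8480 = 646808.6261 W = 646.8086 kW

646.8086 kW


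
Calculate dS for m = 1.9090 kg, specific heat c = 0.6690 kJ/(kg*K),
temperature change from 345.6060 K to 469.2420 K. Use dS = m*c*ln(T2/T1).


T2/T1 = 1.3577
ln(T2/T1) = 0.3058
dS = 1.9090 * 0.6690 * 0.3058 = 0.3906 kJ/K

0.3906 kJ/K


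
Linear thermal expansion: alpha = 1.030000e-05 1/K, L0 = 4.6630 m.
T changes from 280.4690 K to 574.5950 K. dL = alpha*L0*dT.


dT = 294.1260 K
dL = 1.030000e-05 * 4.6630 * 294.1260 = 0.014127 m
L_final = 4.677127 m

dL = 0.014127 m


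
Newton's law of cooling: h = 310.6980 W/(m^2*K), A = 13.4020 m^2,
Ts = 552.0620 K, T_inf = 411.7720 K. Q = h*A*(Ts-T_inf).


dT = 140.2900 K
Q = 310.6980 * 13.4020 * 140.2900 = 584163.9961 W

584163.9961 W


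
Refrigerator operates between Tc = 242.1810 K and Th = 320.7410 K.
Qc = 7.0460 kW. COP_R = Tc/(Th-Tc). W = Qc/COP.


COP = 242.1810 / 78.5600 = 3.0828
W = 7.0460 / 3.0828 = 2.2856 kW

COP = 3.0828, W = 2.2856 kW


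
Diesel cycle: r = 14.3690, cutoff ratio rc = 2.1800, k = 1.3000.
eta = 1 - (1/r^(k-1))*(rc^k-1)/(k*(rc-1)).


r^(k-1) = 2.2245
rc^k = 2.7542
eta = 0.4859 = 48.5930%

48.5930%


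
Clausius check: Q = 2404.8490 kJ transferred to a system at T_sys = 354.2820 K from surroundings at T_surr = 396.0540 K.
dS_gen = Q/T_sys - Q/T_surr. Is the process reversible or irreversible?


dS_sys = 2404.8490/354.2820 = 6.7880 kJ/K
dS_surr = -2404.8490/396.0540 = -6.0720 kJ/K
dS_gen = 6.7880 - 6.0720 = 0.7159 kJ/K (irreversible)

dS_gen = 0.7159 kJ/K, irreversible


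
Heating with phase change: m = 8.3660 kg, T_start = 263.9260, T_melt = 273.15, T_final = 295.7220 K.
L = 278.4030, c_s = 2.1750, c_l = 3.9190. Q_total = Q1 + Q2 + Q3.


Q1 (sensible, solid) = 8.3660 * 2.1750 * 9.2240 = 167.8404 kJ
Q2 (latent) = 8.3660 * 278.4030 = 2329.1195 kJ
Q3 (sensible, liquid) = 8.3660 * 3.9190 * 22.5720 = 740.0536 kJ
Q_total = 3237.0134 kJ

3237.0134 kJ


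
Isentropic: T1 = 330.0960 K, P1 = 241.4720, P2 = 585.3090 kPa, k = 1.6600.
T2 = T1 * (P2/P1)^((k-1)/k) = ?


(k-1)/k = 0.3976
(P2/P1)^exp = 1.4219
T2 = 330.0960 * 1.4219 = 469.3762 K

469.3762 K


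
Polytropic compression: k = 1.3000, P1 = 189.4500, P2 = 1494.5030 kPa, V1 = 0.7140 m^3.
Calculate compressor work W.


(k-1)/k = 0.2308
(P2/P1)^exp = 1.6106
W = 4.3333 * 189.4500 * 0.7140 * (1.6106 - 1) = 357.9361 kJ

357.9361 kJ


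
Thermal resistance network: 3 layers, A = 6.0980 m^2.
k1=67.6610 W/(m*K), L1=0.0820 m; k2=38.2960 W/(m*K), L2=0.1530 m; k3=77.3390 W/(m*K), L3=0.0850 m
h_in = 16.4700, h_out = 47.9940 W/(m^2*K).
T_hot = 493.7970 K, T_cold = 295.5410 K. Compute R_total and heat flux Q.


R_conv_in = 1/(16.4700*6.0980) = 0.0100
R_1 = 0.0820/(67.6610*6.0980) = 0.0002
R_2 = 0.1530/(38.2960*6.0980) = 0.0007
R_3 = 0.0850/(77.3390*6.0980) = 0.0002
R_conv_out = 1/(47.9940*6.0980) = 0.0034
R_total = 0.0144 K/W
Q = 198.2560 / 0.0144 = 13760.3549 W

R_total = 0.0144 K/W, Q = 13760.3549 W


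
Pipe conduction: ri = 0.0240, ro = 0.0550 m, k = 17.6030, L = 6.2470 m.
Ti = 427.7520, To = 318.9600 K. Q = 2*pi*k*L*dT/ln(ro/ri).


dT = 108.7920 K
ln(ro/ri) = 0.8293
Q = 2*pi*17.6030*6.2470*108.7920 / 0.8293 = 90642.9790 W

90642.9790 W


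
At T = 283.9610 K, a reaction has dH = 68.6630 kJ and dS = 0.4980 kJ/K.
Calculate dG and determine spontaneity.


T*dS = 283.9610 * 0.4980 = 141.4126 kJ
dG = 68.6630 - 141.4126 = -72.7496 kJ (spontaneous)

dG = -72.7496 kJ, spontaneous


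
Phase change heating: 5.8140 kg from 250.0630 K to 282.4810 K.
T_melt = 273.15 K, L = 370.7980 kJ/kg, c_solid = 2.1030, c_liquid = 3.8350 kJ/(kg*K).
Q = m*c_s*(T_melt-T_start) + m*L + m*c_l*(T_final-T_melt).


Q1 (sensible, solid) = 5.8140 * 2.1030 * 23.0870 = 282.2811 kJ
Q2 (latent) = 5.8140 * 370.7980 = 2155.8196 kJ
Q3 (sensible, liquid) = 5.8140 * 3.8350 * 9.3310 = 208.0504 kJ
Q_total = 2646.1511 kJ

2646.1511 kJ


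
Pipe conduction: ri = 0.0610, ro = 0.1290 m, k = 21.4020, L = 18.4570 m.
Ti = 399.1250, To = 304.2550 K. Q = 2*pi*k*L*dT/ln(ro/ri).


dT = 94.8700 K
ln(ro/ri) = 0.7489
Q = 2*pi*21.4020*18.4570*94.8700 / 0.7489 = 314396.7595 W

314396.7595 W


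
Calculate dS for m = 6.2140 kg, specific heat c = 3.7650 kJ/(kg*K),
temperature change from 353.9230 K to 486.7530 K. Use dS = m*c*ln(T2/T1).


T2/T1 = 1.3753
ln(T2/T1) = 0.3187
dS = 6.2140 * 3.7650 * 0.3187 = 7.4557 kJ/K

7.4557 kJ/K


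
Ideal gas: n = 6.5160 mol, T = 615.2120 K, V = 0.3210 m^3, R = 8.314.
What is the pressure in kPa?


P = nRT/V = 6.5160 * 8.314 * 615.2120 / 0.3210
= 33328.5097 / 0.3210 = 103827.1329 Pa = 103.8271 kPa

103.8271 kPa


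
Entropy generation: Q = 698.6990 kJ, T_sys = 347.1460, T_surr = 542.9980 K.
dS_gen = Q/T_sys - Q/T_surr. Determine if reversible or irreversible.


dS_sys = 698.6990/347.1460 = 2.0127 kJ/K
dS_surr = -698.6990/542.9980 = -1.2867 kJ/K
dS_gen = 2.0127 - 1.2867 = 0.7260 kJ/K (irreversible)

dS_gen = 0.7260 kJ/K, irreversible


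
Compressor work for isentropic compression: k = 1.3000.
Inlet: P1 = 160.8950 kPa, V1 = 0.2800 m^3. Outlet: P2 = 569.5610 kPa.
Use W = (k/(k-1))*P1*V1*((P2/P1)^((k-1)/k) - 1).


(k-1)/k = 0.2308
(P2/P1)^exp = 1.3387
W = 4.3333 * 160.8950 * 0.2800 * (1.3387 - 1) = 66.1259 kJ

66.1259 kJ


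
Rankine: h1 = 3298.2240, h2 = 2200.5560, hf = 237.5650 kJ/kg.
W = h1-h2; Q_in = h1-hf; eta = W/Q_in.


W = 1097.6680 kJ/kg
Q_in = 3060.6590 kJ/kg
eta = 0.3586 = 35.8638%

eta = 35.8638%


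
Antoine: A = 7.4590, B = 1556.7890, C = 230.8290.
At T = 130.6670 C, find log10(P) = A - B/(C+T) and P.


C+T = 361.4960
B/(C+T) = 4.3065
log10(P) = 7.4590 - 4.3065 = 3.1525
P = 10^3.1525 = 1420.6336 mmHg

1420.6336 mmHg


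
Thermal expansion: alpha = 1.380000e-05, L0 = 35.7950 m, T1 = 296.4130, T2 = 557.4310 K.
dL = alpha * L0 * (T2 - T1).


dT = 261.0180 K
dL = 1.380000e-05 * 35.7950 * 261.0180 = 0.128935 m
L_final = 35.923935 m

dL = 0.128935 m


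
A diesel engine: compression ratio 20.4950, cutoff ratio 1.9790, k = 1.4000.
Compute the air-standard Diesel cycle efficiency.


r^(k-1) = 3.3470
rc^k = 2.6003
eta = 0.6512 = 65.1155%

65.1155%


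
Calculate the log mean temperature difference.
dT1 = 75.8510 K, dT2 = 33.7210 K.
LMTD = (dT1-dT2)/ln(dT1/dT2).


dT1/dT2 = 2.2494
ln(dT1/dT2) = 0.8107
LMTD = 42.1300 / 0.8107 = 51.9706 K

51.9706 K


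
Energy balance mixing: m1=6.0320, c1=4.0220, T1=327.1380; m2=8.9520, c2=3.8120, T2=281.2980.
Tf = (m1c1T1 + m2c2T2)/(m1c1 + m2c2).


num = 17535.8992
den = 58.3857
Tf = 300.3456 K

300.3456 K


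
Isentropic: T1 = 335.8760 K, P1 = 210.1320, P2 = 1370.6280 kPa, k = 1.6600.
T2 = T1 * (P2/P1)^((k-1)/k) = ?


(k-1)/k = 0.3976
(P2/P1)^exp = 2.1077
T2 = 335.8760 * 2.1077 = 707.9253 K

707.9253 K


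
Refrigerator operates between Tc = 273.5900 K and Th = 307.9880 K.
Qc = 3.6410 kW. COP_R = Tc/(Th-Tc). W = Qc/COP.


COP = 273.5900 / 34.3980 = 7.9537
W = 3.6410 / 7.9537 = 0.4578 kW

COP = 7.9537, W = 0.4578 kW


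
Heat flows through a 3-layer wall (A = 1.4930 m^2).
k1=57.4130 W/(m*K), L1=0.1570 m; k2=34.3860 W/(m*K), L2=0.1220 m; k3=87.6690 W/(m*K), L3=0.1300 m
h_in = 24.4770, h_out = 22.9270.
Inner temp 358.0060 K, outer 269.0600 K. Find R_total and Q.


R_conv_in = 1/(24.4770*1.4930) = 0.0274
R_1 = 0.1570/(57.4130*1.4930) = 0.0018
R_2 = 0.1220/(34.3860*1.4930) = 0.0024
R_3 = 0.1300/(87.6690*1.4930) = 0.0010
R_conv_out = 1/(22.9270*1.4930) = 0.0292
R_total = 0.0618 K/W
Q = 88.9460 / 0.0618 = 1439.7339 W

R_total = 0.0618 K/W, Q = 1439.7339 W


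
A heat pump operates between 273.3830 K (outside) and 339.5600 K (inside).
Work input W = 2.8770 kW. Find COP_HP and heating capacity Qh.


COP = 339.5600 / 66.1770 = 5.1311
Qh = 5.1311 * 2.8770 = 14.7621 kW

COP = 5.1311, Qh = 14.7621 kW


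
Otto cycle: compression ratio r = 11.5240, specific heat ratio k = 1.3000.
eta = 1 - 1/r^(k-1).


r^(k-1) = 2.0820
eta = 1 - 1/2.0820 = 0.5197 = 51.9693%

51.9693%


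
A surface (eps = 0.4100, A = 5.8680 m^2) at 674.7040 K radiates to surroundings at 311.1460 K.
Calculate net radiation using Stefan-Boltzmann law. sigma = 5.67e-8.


T^4 = 2.0723e+11
Tsurr^4 = 9.3725e+09
Q = 0.4100 * 5.67e-8 * 5.8680 * 1.9786e+11 = 26990.4426 W

26990.4426 W


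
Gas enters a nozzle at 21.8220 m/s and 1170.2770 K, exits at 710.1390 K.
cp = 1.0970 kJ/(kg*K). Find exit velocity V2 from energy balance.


dT = 460.1380 K
2*cp*1000*dT = 1009542.7720
V1^2 = 476.1997
V2 = sqrt(1010018.9717) = 1004.9970 m/s

1004.9970 m/s


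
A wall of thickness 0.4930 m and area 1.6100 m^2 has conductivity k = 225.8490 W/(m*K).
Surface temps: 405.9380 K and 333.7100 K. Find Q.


dT = 72.2280 K
Q = 225.8490 * 1.6100 * 72.2280 / 0.4930 = 53272.4558 W

53272.4558 W


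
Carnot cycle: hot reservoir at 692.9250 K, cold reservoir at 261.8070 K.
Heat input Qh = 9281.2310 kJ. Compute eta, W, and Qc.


eta = 1 - 261.8070/692.9250 = 0.6222
W = 0.6222 * 9281.2310 = 5774.5149 kJ
Qc = 9281.2310 - 5774.5149 = 3506.7161 kJ

eta = 62.2171%, W = 5774.5149 kJ, Qc = 3506.7161 kJ


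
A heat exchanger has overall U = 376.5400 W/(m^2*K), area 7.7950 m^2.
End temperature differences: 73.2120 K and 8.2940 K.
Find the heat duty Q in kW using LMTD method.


LMTD = 29.8086 K
Q = 376.5400 * 7.7950 * 29.8086 = 87492.1312 W = 87.4921 kW

87.4921 kW


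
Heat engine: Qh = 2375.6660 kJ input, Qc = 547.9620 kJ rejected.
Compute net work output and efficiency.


W = 2375.6660 - 547.9620 = 1827.7040 kJ
eta = 1827.7040 / 2375.6660 = 0.7693 = 76.9344%

W = 1827.7040 kJ, eta = 76.9344%


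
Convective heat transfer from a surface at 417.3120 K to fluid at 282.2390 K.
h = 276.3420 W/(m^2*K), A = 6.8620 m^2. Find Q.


dT = 135.0730 K
Q = 276.3420 * 6.8620 * 135.0730 = 256133.3654 W

256133.3654 W


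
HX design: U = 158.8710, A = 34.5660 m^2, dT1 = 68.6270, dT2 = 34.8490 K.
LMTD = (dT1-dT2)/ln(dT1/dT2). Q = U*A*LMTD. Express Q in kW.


LMTD = 49.8449 K
Q = 158.8710 * 34.5660 * 49.8449 = 273725.2170 W = 273.7252 kW

273.7252 kW


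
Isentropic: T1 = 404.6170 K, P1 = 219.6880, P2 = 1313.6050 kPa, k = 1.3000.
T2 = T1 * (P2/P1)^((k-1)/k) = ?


(k-1)/k = 0.2308
(P2/P1)^exp = 1.5109
T2 = 404.6170 * 1.5109 = 611.3262 K

611.3262 K


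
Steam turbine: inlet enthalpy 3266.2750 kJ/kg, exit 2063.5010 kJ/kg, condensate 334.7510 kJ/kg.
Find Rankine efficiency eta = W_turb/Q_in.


W = 1202.7740 kJ/kg
Q_in = 2931.5240 kJ/kg
eta = 0.4103 = 41.0290%

eta = 41.0290%


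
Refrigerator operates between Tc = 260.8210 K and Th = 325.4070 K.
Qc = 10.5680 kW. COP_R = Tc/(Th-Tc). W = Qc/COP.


COP = 260.8210 / 64.5860 = 4.0384
W = 10.5680 / 4.0384 = 2.6169 kW

COP = 4.0384, W = 2.6169 kW


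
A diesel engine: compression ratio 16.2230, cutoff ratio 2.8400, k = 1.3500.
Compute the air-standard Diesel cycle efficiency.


r^(k-1) = 2.6518
rc^k = 4.0924
eta = 0.5305 = 53.0538%

53.0538%
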